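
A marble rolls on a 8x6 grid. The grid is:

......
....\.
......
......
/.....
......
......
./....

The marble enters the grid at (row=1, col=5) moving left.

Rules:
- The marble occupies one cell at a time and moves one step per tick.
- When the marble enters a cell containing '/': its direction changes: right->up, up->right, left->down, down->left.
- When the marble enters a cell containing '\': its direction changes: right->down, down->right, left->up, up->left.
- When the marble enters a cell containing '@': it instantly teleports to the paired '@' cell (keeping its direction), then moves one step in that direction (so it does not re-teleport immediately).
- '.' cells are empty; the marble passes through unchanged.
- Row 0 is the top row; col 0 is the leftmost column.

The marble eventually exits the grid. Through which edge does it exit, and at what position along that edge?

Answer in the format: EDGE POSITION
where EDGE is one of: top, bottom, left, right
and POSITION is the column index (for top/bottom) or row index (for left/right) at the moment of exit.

Step 1: enter (1,5), '.' pass, move left to (1,4)
Step 2: enter (1,4), '\' deflects left->up, move up to (0,4)
Step 3: enter (0,4), '.' pass, move up to (-1,4)
Step 4: at (-1,4) — EXIT via top edge, pos 4

Answer: top 4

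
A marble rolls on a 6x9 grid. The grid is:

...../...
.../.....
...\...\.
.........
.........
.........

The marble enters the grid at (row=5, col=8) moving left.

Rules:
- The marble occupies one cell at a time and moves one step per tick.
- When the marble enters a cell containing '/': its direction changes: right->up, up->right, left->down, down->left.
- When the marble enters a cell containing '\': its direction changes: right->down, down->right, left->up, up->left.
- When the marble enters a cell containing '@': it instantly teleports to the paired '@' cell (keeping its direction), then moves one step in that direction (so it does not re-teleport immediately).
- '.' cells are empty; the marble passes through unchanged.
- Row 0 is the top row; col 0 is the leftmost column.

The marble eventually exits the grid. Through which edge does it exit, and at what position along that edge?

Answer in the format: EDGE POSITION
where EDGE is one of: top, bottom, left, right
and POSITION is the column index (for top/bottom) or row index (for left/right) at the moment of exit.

Step 1: enter (5,8), '.' pass, move left to (5,7)
Step 2: enter (5,7), '.' pass, move left to (5,6)
Step 3: enter (5,6), '.' pass, move left to (5,5)
Step 4: enter (5,5), '.' pass, move left to (5,4)
Step 5: enter (5,4), '.' pass, move left to (5,3)
Step 6: enter (5,3), '.' pass, move left to (5,2)
Step 7: enter (5,2), '.' pass, move left to (5,1)
Step 8: enter (5,1), '.' pass, move left to (5,0)
Step 9: enter (5,0), '.' pass, move left to (5,-1)
Step 10: at (5,-1) — EXIT via left edge, pos 5

Answer: left 5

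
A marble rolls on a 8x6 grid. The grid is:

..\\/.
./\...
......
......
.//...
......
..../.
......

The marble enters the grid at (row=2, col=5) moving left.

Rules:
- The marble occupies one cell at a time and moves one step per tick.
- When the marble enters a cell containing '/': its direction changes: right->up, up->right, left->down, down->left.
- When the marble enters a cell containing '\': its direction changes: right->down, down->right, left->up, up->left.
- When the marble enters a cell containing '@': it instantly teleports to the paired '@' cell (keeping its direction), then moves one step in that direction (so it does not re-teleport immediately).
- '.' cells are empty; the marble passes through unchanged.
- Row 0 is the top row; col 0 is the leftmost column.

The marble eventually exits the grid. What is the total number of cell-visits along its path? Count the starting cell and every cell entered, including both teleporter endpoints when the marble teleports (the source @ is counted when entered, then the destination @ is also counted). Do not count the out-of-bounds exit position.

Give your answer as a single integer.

Answer: 6

Derivation:
Step 1: enter (2,5), '.' pass, move left to (2,4)
Step 2: enter (2,4), '.' pass, move left to (2,3)
Step 3: enter (2,3), '.' pass, move left to (2,2)
Step 4: enter (2,2), '.' pass, move left to (2,1)
Step 5: enter (2,1), '.' pass, move left to (2,0)
Step 6: enter (2,0), '.' pass, move left to (2,-1)
Step 7: at (2,-1) — EXIT via left edge, pos 2
Path length (cell visits): 6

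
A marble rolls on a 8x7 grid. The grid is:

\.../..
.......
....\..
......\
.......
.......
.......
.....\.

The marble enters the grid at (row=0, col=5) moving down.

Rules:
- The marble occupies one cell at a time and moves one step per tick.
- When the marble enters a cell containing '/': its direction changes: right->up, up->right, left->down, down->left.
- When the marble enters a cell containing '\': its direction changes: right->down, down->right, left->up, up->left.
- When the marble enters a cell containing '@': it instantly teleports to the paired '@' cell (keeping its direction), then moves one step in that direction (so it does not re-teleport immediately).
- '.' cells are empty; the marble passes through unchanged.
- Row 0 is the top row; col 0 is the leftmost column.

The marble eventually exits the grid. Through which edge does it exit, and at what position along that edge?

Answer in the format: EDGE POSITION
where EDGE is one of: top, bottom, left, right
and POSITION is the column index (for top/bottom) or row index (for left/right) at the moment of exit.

Answer: right 7

Derivation:
Step 1: enter (0,5), '.' pass, move down to (1,5)
Step 2: enter (1,5), '.' pass, move down to (2,5)
Step 3: enter (2,5), '.' pass, move down to (3,5)
Step 4: enter (3,5), '.' pass, move down to (4,5)
Step 5: enter (4,5), '.' pass, move down to (5,5)
Step 6: enter (5,5), '.' pass, move down to (6,5)
Step 7: enter (6,5), '.' pass, move down to (7,5)
Step 8: enter (7,5), '\' deflects down->right, move right to (7,6)
Step 9: enter (7,6), '.' pass, move right to (7,7)
Step 10: at (7,7) — EXIT via right edge, pos 7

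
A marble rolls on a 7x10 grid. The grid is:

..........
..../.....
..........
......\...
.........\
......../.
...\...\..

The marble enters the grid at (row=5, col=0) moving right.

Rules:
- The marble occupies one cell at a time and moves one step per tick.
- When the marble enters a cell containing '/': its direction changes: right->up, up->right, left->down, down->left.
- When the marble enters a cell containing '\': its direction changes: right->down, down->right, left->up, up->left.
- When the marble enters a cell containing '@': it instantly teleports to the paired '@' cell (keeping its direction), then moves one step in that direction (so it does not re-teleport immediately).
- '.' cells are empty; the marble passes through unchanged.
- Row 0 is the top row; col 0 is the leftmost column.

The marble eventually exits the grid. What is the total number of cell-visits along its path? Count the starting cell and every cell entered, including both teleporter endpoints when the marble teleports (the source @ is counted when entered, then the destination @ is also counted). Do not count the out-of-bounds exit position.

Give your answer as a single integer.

Answer: 14

Derivation:
Step 1: enter (5,0), '.' pass, move right to (5,1)
Step 2: enter (5,1), '.' pass, move right to (5,2)
Step 3: enter (5,2), '.' pass, move right to (5,3)
Step 4: enter (5,3), '.' pass, move right to (5,4)
Step 5: enter (5,4), '.' pass, move right to (5,5)
Step 6: enter (5,5), '.' pass, move right to (5,6)
Step 7: enter (5,6), '.' pass, move right to (5,7)
Step 8: enter (5,7), '.' pass, move right to (5,8)
Step 9: enter (5,8), '/' deflects right->up, move up to (4,8)
Step 10: enter (4,8), '.' pass, move up to (3,8)
Step 11: enter (3,8), '.' pass, move up to (2,8)
Step 12: enter (2,8), '.' pass, move up to (1,8)
Step 13: enter (1,8), '.' pass, move up to (0,8)
Step 14: enter (0,8), '.' pass, move up to (-1,8)
Step 15: at (-1,8) — EXIT via top edge, pos 8
Path length (cell visits): 14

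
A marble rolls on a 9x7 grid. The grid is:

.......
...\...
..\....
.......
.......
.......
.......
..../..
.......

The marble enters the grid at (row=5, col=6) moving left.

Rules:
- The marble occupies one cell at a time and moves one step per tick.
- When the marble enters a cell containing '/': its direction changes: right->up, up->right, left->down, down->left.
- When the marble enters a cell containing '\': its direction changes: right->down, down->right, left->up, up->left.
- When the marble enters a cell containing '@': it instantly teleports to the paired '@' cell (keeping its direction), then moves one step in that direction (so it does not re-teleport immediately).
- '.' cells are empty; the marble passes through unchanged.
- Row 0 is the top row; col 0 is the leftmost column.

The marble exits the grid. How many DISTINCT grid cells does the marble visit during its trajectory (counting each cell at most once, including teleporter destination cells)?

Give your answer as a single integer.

Answer: 7

Derivation:
Step 1: enter (5,6), '.' pass, move left to (5,5)
Step 2: enter (5,5), '.' pass, move left to (5,4)
Step 3: enter (5,4), '.' pass, move left to (5,3)
Step 4: enter (5,3), '.' pass, move left to (5,2)
Step 5: enter (5,2), '.' pass, move left to (5,1)
Step 6: enter (5,1), '.' pass, move left to (5,0)
Step 7: enter (5,0), '.' pass, move left to (5,-1)
Step 8: at (5,-1) — EXIT via left edge, pos 5
Distinct cells visited: 7 (path length 7)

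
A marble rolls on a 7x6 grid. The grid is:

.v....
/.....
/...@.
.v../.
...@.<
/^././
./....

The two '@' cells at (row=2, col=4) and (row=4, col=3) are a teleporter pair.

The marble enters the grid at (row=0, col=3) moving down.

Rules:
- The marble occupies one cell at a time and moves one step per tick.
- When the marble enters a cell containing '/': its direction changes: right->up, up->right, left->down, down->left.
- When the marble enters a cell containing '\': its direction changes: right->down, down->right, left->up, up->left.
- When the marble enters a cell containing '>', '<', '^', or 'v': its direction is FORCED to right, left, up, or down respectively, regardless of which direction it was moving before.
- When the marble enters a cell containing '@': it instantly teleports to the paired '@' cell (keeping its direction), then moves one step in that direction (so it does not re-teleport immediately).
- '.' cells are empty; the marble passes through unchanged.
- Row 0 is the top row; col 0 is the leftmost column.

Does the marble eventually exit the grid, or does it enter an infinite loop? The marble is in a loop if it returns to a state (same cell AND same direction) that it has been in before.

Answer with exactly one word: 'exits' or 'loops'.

Answer: loops

Derivation:
Step 1: enter (0,3), '.' pass, move down to (1,3)
Step 2: enter (1,3), '.' pass, move down to (2,3)
Step 3: enter (2,3), '.' pass, move down to (3,3)
Step 4: enter (3,3), '.' pass, move down to (4,3)
Step 5: enter (4,3), '@' teleport (4,3)->(2,4), also enter (2,4), move down to (3,4)
Step 6: enter (3,4), '/' deflects down->left, move left to (3,3)
Step 7: enter (3,3), '.' pass, move left to (3,2)
Step 8: enter (3,2), '.' pass, move left to (3,1)
Step 9: enter (3,1), 'v' forces left->down, move down to (4,1)
Step 10: enter (4,1), '.' pass, move down to (5,1)
Step 11: enter (5,1), '^' forces down->up, move up to (4,1)
Step 12: enter (4,1), '.' pass, move up to (3,1)
Step 13: enter (3,1), 'v' forces up->down, move down to (4,1)
Step 14: at (4,1) dir=down — LOOP DETECTED (seen before)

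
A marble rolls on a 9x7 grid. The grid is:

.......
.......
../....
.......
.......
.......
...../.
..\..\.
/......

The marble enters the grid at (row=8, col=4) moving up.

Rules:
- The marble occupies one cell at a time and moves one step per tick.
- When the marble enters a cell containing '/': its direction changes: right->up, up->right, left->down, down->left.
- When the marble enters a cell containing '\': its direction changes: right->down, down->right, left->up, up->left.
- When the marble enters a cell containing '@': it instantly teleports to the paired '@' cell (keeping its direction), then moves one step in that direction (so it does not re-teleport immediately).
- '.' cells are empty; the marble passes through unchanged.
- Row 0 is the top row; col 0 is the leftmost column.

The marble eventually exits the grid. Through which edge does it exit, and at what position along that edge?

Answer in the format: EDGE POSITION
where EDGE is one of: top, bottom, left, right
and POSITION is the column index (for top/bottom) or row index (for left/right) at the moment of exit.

Answer: top 4

Derivation:
Step 1: enter (8,4), '.' pass, move up to (7,4)
Step 2: enter (7,4), '.' pass, move up to (6,4)
Step 3: enter (6,4), '.' pass, move up to (5,4)
Step 4: enter (5,4), '.' pass, move up to (4,4)
Step 5: enter (4,4), '.' pass, move up to (3,4)
Step 6: enter (3,4), '.' pass, move up to (2,4)
Step 7: enter (2,4), '.' pass, move up to (1,4)
Step 8: enter (1,4), '.' pass, move up to (0,4)
Step 9: enter (0,4), '.' pass, move up to (-1,4)
Step 10: at (-1,4) — EXIT via top edge, pos 4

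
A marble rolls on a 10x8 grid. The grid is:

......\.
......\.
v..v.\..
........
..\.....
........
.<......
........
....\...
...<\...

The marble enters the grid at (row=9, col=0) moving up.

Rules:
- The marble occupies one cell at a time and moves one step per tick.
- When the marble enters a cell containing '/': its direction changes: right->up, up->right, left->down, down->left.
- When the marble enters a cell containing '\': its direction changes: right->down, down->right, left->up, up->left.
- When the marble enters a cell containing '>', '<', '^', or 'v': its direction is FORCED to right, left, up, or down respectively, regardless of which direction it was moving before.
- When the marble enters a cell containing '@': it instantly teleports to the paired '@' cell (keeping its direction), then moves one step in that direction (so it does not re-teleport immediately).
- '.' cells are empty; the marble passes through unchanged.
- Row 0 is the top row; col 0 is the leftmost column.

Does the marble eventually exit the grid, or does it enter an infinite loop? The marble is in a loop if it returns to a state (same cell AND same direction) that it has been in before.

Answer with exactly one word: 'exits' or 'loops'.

Answer: exits

Derivation:
Step 1: enter (9,0), '.' pass, move up to (8,0)
Step 2: enter (8,0), '.' pass, move up to (7,0)
Step 3: enter (7,0), '.' pass, move up to (6,0)
Step 4: enter (6,0), '.' pass, move up to (5,0)
Step 5: enter (5,0), '.' pass, move up to (4,0)
Step 6: enter (4,0), '.' pass, move up to (3,0)
Step 7: enter (3,0), '.' pass, move up to (2,0)
Step 8: enter (2,0), 'v' forces up->down, move down to (3,0)
Step 9: enter (3,0), '.' pass, move down to (4,0)
Step 10: enter (4,0), '.' pass, move down to (5,0)
Step 11: enter (5,0), '.' pass, move down to (6,0)
Step 12: enter (6,0), '.' pass, move down to (7,0)
Step 13: enter (7,0), '.' pass, move down to (8,0)
Step 14: enter (8,0), '.' pass, move down to (9,0)
Step 15: enter (9,0), '.' pass, move down to (10,0)
Step 16: at (10,0) — EXIT via bottom edge, pos 0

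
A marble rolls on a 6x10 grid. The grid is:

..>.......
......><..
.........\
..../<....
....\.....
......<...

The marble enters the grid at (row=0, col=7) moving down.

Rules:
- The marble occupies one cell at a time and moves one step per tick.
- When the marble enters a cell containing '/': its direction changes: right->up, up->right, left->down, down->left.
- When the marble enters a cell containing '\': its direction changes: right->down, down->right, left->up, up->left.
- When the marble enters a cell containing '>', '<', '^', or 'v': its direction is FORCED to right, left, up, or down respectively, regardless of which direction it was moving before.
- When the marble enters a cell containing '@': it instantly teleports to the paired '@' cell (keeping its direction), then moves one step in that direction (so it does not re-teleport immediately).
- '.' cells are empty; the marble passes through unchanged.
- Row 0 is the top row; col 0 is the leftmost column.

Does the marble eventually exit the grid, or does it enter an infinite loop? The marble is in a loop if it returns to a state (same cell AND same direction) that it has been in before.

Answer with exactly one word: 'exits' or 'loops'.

Answer: loops

Derivation:
Step 1: enter (0,7), '.' pass, move down to (1,7)
Step 2: enter (1,7), '<' forces down->left, move left to (1,6)
Step 3: enter (1,6), '>' forces left->right, move right to (1,7)
Step 4: enter (1,7), '<' forces right->left, move left to (1,6)
Step 5: at (1,6) dir=left — LOOP DETECTED (seen before)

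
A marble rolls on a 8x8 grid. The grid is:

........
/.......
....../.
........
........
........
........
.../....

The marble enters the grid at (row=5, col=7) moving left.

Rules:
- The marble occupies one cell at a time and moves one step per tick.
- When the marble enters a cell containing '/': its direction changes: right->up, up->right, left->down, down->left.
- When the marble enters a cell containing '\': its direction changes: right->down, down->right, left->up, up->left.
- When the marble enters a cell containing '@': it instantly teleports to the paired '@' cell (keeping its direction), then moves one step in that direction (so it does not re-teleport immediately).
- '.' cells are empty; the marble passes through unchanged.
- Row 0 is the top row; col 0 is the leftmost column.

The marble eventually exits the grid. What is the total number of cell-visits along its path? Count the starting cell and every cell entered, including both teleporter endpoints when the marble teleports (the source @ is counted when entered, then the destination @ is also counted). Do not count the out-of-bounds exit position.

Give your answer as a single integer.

Step 1: enter (5,7), '.' pass, move left to (5,6)
Step 2: enter (5,6), '.' pass, move left to (5,5)
Step 3: enter (5,5), '.' pass, move left to (5,4)
Step 4: enter (5,4), '.' pass, move left to (5,3)
Step 5: enter (5,3), '.' pass, move left to (5,2)
Step 6: enter (5,2), '.' pass, move left to (5,1)
Step 7: enter (5,1), '.' pass, move left to (5,0)
Step 8: enter (5,0), '.' pass, move left to (5,-1)
Step 9: at (5,-1) — EXIT via left edge, pos 5
Path length (cell visits): 8

Answer: 8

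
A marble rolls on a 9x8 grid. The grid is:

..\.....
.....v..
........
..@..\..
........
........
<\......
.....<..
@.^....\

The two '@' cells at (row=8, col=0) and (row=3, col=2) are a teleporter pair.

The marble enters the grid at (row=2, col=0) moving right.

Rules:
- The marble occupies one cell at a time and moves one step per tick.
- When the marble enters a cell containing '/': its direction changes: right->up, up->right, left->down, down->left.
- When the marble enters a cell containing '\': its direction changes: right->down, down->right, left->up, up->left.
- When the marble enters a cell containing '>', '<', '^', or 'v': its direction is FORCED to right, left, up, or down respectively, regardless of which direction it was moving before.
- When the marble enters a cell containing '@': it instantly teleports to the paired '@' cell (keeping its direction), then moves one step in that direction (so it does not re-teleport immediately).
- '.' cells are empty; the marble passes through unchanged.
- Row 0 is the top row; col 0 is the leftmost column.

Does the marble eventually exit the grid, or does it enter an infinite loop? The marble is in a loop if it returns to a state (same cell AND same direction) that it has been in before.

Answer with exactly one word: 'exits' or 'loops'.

Step 1: enter (2,0), '.' pass, move right to (2,1)
Step 2: enter (2,1), '.' pass, move right to (2,2)
Step 3: enter (2,2), '.' pass, move right to (2,3)
Step 4: enter (2,3), '.' pass, move right to (2,4)
Step 5: enter (2,4), '.' pass, move right to (2,5)
Step 6: enter (2,5), '.' pass, move right to (2,6)
Step 7: enter (2,6), '.' pass, move right to (2,7)
Step 8: enter (2,7), '.' pass, move right to (2,8)
Step 9: at (2,8) — EXIT via right edge, pos 2

Answer: exits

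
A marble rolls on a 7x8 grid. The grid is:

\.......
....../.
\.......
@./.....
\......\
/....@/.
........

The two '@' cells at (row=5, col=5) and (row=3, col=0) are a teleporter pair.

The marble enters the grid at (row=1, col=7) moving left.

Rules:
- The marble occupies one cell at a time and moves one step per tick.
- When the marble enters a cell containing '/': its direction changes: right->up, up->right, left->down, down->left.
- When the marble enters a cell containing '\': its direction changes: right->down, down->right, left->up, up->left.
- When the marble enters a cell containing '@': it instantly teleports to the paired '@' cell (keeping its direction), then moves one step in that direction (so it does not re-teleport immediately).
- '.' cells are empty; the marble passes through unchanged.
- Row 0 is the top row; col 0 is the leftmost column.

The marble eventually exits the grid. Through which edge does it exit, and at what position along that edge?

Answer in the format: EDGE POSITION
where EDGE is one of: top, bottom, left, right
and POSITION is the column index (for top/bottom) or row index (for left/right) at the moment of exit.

Answer: left 3

Derivation:
Step 1: enter (1,7), '.' pass, move left to (1,6)
Step 2: enter (1,6), '/' deflects left->down, move down to (2,6)
Step 3: enter (2,6), '.' pass, move down to (3,6)
Step 4: enter (3,6), '.' pass, move down to (4,6)
Step 5: enter (4,6), '.' pass, move down to (5,6)
Step 6: enter (5,6), '/' deflects down->left, move left to (5,5)
Step 7: enter (5,5), '@' teleport (5,5)->(3,0), also enter (3,0), move left to (3,-1)
Step 8: at (3,-1) — EXIT via left edge, pos 3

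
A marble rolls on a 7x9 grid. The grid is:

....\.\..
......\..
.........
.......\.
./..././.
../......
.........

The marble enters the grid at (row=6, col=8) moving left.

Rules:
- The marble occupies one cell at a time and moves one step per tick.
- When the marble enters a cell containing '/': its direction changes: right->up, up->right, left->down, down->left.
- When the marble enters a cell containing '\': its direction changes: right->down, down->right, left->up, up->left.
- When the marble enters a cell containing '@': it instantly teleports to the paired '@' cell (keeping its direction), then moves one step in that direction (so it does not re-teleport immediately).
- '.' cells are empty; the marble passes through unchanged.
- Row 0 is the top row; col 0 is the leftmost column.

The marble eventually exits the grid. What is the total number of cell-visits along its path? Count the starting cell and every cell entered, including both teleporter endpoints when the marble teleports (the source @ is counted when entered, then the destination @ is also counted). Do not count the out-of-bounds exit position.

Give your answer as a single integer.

Answer: 9

Derivation:
Step 1: enter (6,8), '.' pass, move left to (6,7)
Step 2: enter (6,7), '.' pass, move left to (6,6)
Step 3: enter (6,6), '.' pass, move left to (6,5)
Step 4: enter (6,5), '.' pass, move left to (6,4)
Step 5: enter (6,4), '.' pass, move left to (6,3)
Step 6: enter (6,3), '.' pass, move left to (6,2)
Step 7: enter (6,2), '.' pass, move left to (6,1)
Step 8: enter (6,1), '.' pass, move left to (6,0)
Step 9: enter (6,0), '.' pass, move left to (6,-1)
Step 10: at (6,-1) — EXIT via left edge, pos 6
Path length (cell visits): 9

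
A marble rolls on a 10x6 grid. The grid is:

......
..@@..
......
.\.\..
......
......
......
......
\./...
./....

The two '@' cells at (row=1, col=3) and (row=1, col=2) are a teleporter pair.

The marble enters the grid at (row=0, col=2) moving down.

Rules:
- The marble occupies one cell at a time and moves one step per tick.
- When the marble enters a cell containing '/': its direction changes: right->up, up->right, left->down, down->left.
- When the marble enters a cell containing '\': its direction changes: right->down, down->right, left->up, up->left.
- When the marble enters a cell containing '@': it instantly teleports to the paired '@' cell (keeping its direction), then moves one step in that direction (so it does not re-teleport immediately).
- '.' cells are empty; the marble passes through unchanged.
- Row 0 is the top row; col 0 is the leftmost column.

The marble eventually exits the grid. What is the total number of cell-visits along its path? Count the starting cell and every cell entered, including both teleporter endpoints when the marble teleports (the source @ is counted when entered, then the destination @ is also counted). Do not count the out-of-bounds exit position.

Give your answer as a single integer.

Step 1: enter (0,2), '.' pass, move down to (1,2)
Step 2: enter (1,2), '@' teleport (1,2)->(1,3), also enter (1,3), move down to (2,3)
Step 3: enter (2,3), '.' pass, move down to (3,3)
Step 4: enter (3,3), '\' deflects down->right, move right to (3,4)
Step 5: enter (3,4), '.' pass, move right to (3,5)
Step 6: enter (3,5), '.' pass, move right to (3,6)
Step 7: at (3,6) — EXIT via right edge, pos 3
Path length (cell visits): 7

Answer: 7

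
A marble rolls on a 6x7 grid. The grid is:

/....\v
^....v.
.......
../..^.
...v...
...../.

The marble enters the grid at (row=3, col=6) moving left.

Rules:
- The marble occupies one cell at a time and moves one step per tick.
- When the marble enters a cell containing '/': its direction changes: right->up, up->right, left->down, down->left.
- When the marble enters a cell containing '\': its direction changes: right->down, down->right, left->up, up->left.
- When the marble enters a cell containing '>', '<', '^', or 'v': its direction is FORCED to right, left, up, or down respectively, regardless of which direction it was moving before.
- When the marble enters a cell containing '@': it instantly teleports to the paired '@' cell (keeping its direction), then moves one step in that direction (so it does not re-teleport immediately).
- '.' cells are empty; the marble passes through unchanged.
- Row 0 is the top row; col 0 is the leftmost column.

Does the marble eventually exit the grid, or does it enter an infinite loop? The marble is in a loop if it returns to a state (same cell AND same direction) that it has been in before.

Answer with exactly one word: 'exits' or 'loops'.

Answer: loops

Derivation:
Step 1: enter (3,6), '.' pass, move left to (3,5)
Step 2: enter (3,5), '^' forces left->up, move up to (2,5)
Step 3: enter (2,5), '.' pass, move up to (1,5)
Step 4: enter (1,5), 'v' forces up->down, move down to (2,5)
Step 5: enter (2,5), '.' pass, move down to (3,5)
Step 6: enter (3,5), '^' forces down->up, move up to (2,5)
Step 7: at (2,5) dir=up — LOOP DETECTED (seen before)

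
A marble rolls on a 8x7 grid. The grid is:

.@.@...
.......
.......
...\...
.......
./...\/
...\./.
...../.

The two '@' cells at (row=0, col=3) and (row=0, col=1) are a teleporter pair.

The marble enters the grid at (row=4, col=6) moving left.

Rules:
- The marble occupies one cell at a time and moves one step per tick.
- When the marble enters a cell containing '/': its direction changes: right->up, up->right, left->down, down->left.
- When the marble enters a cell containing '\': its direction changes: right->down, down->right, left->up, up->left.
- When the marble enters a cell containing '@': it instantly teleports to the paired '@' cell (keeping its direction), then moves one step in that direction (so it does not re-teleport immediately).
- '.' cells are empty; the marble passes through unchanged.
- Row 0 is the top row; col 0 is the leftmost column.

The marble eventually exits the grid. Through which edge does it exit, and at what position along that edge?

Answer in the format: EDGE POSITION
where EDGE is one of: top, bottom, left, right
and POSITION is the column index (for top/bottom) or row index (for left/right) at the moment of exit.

Step 1: enter (4,6), '.' pass, move left to (4,5)
Step 2: enter (4,5), '.' pass, move left to (4,4)
Step 3: enter (4,4), '.' pass, move left to (4,3)
Step 4: enter (4,3), '.' pass, move left to (4,2)
Step 5: enter (4,2), '.' pass, move left to (4,1)
Step 6: enter (4,1), '.' pass, move left to (4,0)
Step 7: enter (4,0), '.' pass, move left to (4,-1)
Step 8: at (4,-1) — EXIT via left edge, pos 4

Answer: left 4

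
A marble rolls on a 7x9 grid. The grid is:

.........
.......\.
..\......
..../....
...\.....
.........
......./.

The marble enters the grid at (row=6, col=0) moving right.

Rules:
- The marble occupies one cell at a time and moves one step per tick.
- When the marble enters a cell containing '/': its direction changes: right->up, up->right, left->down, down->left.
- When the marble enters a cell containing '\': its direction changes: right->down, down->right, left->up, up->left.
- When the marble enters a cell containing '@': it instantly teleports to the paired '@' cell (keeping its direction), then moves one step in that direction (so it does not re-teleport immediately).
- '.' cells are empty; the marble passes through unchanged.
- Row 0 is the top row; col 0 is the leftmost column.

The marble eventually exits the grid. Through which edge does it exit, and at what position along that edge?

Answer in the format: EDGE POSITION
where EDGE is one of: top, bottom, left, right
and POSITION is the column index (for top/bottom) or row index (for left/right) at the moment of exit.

Step 1: enter (6,0), '.' pass, move right to (6,1)
Step 2: enter (6,1), '.' pass, move right to (6,2)
Step 3: enter (6,2), '.' pass, move right to (6,3)
Step 4: enter (6,3), '.' pass, move right to (6,4)
Step 5: enter (6,4), '.' pass, move right to (6,5)
Step 6: enter (6,5), '.' pass, move right to (6,6)
Step 7: enter (6,6), '.' pass, move right to (6,7)
Step 8: enter (6,7), '/' deflects right->up, move up to (5,7)
Step 9: enter (5,7), '.' pass, move up to (4,7)
Step 10: enter (4,7), '.' pass, move up to (3,7)
Step 11: enter (3,7), '.' pass, move up to (2,7)
Step 12: enter (2,7), '.' pass, move up to (1,7)
Step 13: enter (1,7), '\' deflects up->left, move left to (1,6)
Step 14: enter (1,6), '.' pass, move left to (1,5)
Step 15: enter (1,5), '.' pass, move left to (1,4)
Step 16: enter (1,4), '.' pass, move left to (1,3)
Step 17: enter (1,3), '.' pass, move left to (1,2)
Step 18: enter (1,2), '.' pass, move left to (1,1)
Step 19: enter (1,1), '.' pass, move left to (1,0)
Step 20: enter (1,0), '.' pass, move left to (1,-1)
Step 21: at (1,-1) — EXIT via left edge, pos 1

Answer: left 1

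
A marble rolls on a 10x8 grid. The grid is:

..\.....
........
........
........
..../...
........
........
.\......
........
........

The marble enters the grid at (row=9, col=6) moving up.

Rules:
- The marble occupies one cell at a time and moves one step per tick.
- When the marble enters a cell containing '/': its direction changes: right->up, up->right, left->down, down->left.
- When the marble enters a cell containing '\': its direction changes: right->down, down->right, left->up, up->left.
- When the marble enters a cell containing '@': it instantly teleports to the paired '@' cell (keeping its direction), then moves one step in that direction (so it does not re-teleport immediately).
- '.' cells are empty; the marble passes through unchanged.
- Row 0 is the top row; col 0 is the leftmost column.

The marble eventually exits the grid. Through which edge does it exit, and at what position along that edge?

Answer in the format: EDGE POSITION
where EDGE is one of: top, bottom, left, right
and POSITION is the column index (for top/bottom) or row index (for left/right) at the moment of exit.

Step 1: enter (9,6), '.' pass, move up to (8,6)
Step 2: enter (8,6), '.' pass, move up to (7,6)
Step 3: enter (7,6), '.' pass, move up to (6,6)
Step 4: enter (6,6), '.' pass, move up to (5,6)
Step 5: enter (5,6), '.' pass, move up to (4,6)
Step 6: enter (4,6), '.' pass, move up to (3,6)
Step 7: enter (3,6), '.' pass, move up to (2,6)
Step 8: enter (2,6), '.' pass, move up to (1,6)
Step 9: enter (1,6), '.' pass, move up to (0,6)
Step 10: enter (0,6), '.' pass, move up to (-1,6)
Step 11: at (-1,6) — EXIT via top edge, pos 6

Answer: top 6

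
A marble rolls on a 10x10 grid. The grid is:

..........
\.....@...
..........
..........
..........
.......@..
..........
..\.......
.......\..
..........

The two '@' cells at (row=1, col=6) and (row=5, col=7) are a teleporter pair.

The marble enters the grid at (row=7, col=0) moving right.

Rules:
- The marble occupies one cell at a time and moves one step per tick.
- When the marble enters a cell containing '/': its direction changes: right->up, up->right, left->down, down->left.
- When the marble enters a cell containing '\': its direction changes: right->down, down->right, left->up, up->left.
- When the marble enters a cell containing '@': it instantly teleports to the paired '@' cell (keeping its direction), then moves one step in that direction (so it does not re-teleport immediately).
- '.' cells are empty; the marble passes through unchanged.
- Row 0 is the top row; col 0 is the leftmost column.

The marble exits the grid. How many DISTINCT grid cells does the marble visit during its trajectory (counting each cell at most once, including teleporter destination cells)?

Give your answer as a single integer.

Step 1: enter (7,0), '.' pass, move right to (7,1)
Step 2: enter (7,1), '.' pass, move right to (7,2)
Step 3: enter (7,2), '\' deflects right->down, move down to (8,2)
Step 4: enter (8,2), '.' pass, move down to (9,2)
Step 5: enter (9,2), '.' pass, move down to (10,2)
Step 6: at (10,2) — EXIT via bottom edge, pos 2
Distinct cells visited: 5 (path length 5)

Answer: 5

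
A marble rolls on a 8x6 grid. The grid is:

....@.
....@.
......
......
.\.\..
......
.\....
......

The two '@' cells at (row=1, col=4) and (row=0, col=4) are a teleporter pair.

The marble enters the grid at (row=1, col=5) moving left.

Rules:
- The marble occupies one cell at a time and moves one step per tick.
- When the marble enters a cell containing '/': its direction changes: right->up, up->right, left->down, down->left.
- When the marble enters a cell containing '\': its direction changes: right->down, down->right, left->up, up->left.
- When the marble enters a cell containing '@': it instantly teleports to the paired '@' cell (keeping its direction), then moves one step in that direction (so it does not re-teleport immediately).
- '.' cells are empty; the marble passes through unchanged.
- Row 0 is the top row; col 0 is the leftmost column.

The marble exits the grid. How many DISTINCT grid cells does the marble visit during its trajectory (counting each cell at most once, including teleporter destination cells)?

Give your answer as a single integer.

Step 1: enter (1,5), '.' pass, move left to (1,4)
Step 2: enter (1,4), '@' teleport (1,4)->(0,4), also enter (0,4), move left to (0,3)
Step 3: enter (0,3), '.' pass, move left to (0,2)
Step 4: enter (0,2), '.' pass, move left to (0,1)
Step 5: enter (0,1), '.' pass, move left to (0,0)
Step 6: enter (0,0), '.' pass, move left to (0,-1)
Step 7: at (0,-1) — EXIT via left edge, pos 0
Distinct cells visited: 7 (path length 7)

Answer: 7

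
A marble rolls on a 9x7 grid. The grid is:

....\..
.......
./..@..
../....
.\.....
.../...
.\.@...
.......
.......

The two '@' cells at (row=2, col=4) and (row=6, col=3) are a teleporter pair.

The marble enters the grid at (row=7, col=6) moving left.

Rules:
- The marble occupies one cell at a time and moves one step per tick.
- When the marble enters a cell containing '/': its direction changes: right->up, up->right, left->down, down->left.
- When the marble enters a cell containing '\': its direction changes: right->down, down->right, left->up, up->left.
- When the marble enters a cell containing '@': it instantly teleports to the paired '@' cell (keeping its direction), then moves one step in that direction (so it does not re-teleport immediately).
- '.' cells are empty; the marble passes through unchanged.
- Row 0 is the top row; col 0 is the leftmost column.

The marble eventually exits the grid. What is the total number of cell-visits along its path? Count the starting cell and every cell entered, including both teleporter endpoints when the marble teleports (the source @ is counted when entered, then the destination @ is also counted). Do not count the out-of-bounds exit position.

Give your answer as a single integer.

Answer: 7

Derivation:
Step 1: enter (7,6), '.' pass, move left to (7,5)
Step 2: enter (7,5), '.' pass, move left to (7,4)
Step 3: enter (7,4), '.' pass, move left to (7,3)
Step 4: enter (7,3), '.' pass, move left to (7,2)
Step 5: enter (7,2), '.' pass, move left to (7,1)
Step 6: enter (7,1), '.' pass, move left to (7,0)
Step 7: enter (7,0), '.' pass, move left to (7,-1)
Step 8: at (7,-1) — EXIT via left edge, pos 7
Path length (cell visits): 7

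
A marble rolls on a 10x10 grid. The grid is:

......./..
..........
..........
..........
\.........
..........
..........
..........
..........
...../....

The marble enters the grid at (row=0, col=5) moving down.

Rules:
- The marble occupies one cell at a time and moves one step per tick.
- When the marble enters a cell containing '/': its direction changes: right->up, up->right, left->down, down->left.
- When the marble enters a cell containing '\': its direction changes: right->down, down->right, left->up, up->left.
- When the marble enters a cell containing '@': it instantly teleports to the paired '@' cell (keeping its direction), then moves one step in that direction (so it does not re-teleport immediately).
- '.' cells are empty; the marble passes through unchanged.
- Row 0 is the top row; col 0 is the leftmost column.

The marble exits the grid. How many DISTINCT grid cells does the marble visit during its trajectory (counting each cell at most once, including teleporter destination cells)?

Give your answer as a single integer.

Answer: 15

Derivation:
Step 1: enter (0,5), '.' pass, move down to (1,5)
Step 2: enter (1,5), '.' pass, move down to (2,5)
Step 3: enter (2,5), '.' pass, move down to (3,5)
Step 4: enter (3,5), '.' pass, move down to (4,5)
Step 5: enter (4,5), '.' pass, move down to (5,5)
Step 6: enter (5,5), '.' pass, move down to (6,5)
Step 7: enter (6,5), '.' pass, move down to (7,5)
Step 8: enter (7,5), '.' pass, move down to (8,5)
Step 9: enter (8,5), '.' pass, move down to (9,5)
Step 10: enter (9,5), '/' deflects down->left, move left to (9,4)
Step 11: enter (9,4), '.' pass, move left to (9,3)
Step 12: enter (9,3), '.' pass, move left to (9,2)
Step 13: enter (9,2), '.' pass, move left to (9,1)
Step 14: enter (9,1), '.' pass, move left to (9,0)
Step 15: enter (9,0), '.' pass, move left to (9,-1)
Step 16: at (9,-1) — EXIT via left edge, pos 9
Distinct cells visited: 15 (path length 15)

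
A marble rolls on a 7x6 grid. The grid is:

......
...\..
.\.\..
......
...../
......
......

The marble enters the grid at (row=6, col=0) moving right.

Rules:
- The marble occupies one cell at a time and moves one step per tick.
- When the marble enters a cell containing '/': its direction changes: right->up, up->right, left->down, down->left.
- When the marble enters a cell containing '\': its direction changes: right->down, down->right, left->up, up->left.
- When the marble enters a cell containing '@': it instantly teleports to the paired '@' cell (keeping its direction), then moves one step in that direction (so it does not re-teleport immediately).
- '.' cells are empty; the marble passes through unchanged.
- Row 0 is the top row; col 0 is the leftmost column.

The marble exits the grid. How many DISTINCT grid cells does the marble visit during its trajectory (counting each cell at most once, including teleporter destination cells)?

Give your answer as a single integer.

Step 1: enter (6,0), '.' pass, move right to (6,1)
Step 2: enter (6,1), '.' pass, move right to (6,2)
Step 3: enter (6,2), '.' pass, move right to (6,3)
Step 4: enter (6,3), '.' pass, move right to (6,4)
Step 5: enter (6,4), '.' pass, move right to (6,5)
Step 6: enter (6,5), '.' pass, move right to (6,6)
Step 7: at (6,6) — EXIT via right edge, pos 6
Distinct cells visited: 6 (path length 6)

Answer: 6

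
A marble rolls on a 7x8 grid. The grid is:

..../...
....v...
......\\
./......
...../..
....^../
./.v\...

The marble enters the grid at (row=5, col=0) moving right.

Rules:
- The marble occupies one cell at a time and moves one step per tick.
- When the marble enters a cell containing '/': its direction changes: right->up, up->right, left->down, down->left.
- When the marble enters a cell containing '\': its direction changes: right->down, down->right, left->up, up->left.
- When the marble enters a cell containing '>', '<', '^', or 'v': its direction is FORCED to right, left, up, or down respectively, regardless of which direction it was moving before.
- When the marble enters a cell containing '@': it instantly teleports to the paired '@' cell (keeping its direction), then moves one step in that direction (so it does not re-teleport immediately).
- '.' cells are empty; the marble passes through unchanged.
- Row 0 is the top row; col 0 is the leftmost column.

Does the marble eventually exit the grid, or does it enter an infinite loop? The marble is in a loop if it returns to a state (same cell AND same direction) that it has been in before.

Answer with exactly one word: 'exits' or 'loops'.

Step 1: enter (5,0), '.' pass, move right to (5,1)
Step 2: enter (5,1), '.' pass, move right to (5,2)
Step 3: enter (5,2), '.' pass, move right to (5,3)
Step 4: enter (5,3), '.' pass, move right to (5,4)
Step 5: enter (5,4), '^' forces right->up, move up to (4,4)
Step 6: enter (4,4), '.' pass, move up to (3,4)
Step 7: enter (3,4), '.' pass, move up to (2,4)
Step 8: enter (2,4), '.' pass, move up to (1,4)
Step 9: enter (1,4), 'v' forces up->down, move down to (2,4)
Step 10: enter (2,4), '.' pass, move down to (3,4)
Step 11: enter (3,4), '.' pass, move down to (4,4)
Step 12: enter (4,4), '.' pass, move down to (5,4)
Step 13: enter (5,4), '^' forces down->up, move up to (4,4)
Step 14: at (4,4) dir=up — LOOP DETECTED (seen before)

Answer: loops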